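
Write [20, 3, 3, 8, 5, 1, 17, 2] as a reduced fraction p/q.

Fold from the inside: start with 2/1.
  17 + 1/2 = 35/2
  1 + 2/35 = 37/35
  5 + 35/37 = 220/37
  8 + 37/220 = 1797/220
  3 + 220/1797 = 5611/1797
  3 + 1797/5611 = 18630/5611
  20 + 5611/18630 = 378211/18630

378211/18630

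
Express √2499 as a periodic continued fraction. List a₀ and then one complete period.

[49; 1, 98]

a₀ = ⌊√2499⌋ = 49.
With m₀=0, d₀=1 and mₖ₊₁ = dₖaₖ − mₖ, dₖ₊₁ = (n − mₖ₊₁²)/dₖ, aₖ₊₁ = ⌊(a₀+mₖ₊₁)/dₖ₊₁⌋:
  k=1: m=49, d=98, a=1
  k=2: m=49, d=1, a=98
d=1 and a=2a₀=98 at k=2, so the next step gives (m, d) = (49, 98) again — its k=1 value — and the period has length 2.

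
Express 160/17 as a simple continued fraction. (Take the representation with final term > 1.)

[9; 2, 2, 3]

160 = 9×17 + 7
17 = 2×7 + 3
7 = 2×3 + 1
3 = 3×1 + 0  (stop)
So 160/17 = [9; 2, 2, 3].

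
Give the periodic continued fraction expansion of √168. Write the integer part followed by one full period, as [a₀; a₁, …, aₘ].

[12; 1, 24]

a₀ = ⌊√168⌋ = 12.
With m₀=0, d₀=1 and mₖ₊₁ = dₖaₖ − mₖ, dₖ₊₁ = (n − mₖ₊₁²)/dₖ, aₖ₊₁ = ⌊(a₀+mₖ₊₁)/dₖ₊₁⌋:
  k=1: m=12, d=24, a=1
  k=2: m=12, d=1, a=24
d=1 and a=2a₀=24 at k=2, so the next step gives (m, d) = (12, 24) again — its k=1 value — and the period has length 2.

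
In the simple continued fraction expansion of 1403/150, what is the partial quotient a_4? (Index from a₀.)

1

1403 = 9·150 + 53   →  a_0 = 9
150 = 2·53 + 44   →  a_1 = 2
53 = 1·44 + 9   →  a_2 = 1
44 = 4·9 + 8   →  a_3 = 4
9 = 1·8 + 1   →  a_4 = 1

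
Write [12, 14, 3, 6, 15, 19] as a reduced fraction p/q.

948799/78609

Using pₖ = aₖpₖ₋₁ + pₖ₋₂ and qₖ = aₖqₖ₋₁ + qₖ₋₂:
  k=0: a=12, p=12, q=1
  k=1: a=14, p=169, q=14
  k=2: a=3, p=519, q=43
  k=3: a=6, p=3283, q=272
  k=4: a=15, p=49764, q=4123
  k=5: a=19, p=948799, q=78609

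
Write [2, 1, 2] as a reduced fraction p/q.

8/3

Using pₖ = aₖpₖ₋₁ + pₖ₋₂ and qₖ = aₖqₖ₋₁ + qₖ₋₂:
  k=0: a=2, p=2, q=1
  k=1: a=1, p=3, q=1
  k=2: a=2, p=8, q=3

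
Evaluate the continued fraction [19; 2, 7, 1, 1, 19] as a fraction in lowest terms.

12168/625

Using pₖ = aₖpₖ₋₁ + pₖ₋₂ and qₖ = aₖqₖ₋₁ + qₖ₋₂:
  k=0: a=19, p=19, q=1
  k=1: a=2, p=39, q=2
  k=2: a=7, p=292, q=15
  k=3: a=1, p=331, q=17
  k=4: a=1, p=623, q=32
  k=5: a=19, p=12168, q=625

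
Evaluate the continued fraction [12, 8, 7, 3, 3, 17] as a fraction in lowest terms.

Using pₖ = aₖpₖ₋₁ + pₖ₋₂ and qₖ = aₖqₖ₋₁ + qₖ₋₂:
  k=0: a=12, p=12, q=1
  k=1: a=8, p=97, q=8
  k=2: a=7, p=691, q=57
  k=3: a=3, p=2170, q=179
  k=4: a=3, p=7201, q=594
  k=5: a=17, p=124587, q=10277

124587/10277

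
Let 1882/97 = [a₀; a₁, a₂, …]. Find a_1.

2

1882 = 19·97 + 39   →  a_0 = 19
97 = 2·39 + 19   →  a_1 = 2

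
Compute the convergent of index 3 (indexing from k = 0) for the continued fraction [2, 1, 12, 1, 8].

Using pₖ = aₖpₖ₋₁ + pₖ₋₂, qₖ = aₖqₖ₋₁ + qₖ₋₂ (with p₋₁=1, p₋₂=0, q₋₁=0, q₋₂=1):
  k=0: a=2, p=2, q=1
  k=1: a=1, p=3, q=1
  k=2: a=12, p=38, q=13
  k=3: a=1, p=41, q=14

41/14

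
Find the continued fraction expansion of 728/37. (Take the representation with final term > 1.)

728 = 19*37 + 25
37 = 1*25 + 12
25 = 2*12 + 1
12 = 12*1 + 0  (stop)
So 728/37 = [19; 1, 2, 12].

[19; 1, 2, 12]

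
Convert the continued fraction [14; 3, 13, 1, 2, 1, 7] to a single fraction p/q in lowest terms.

Fold from the inside: start with 7/1.
  1 + 1/7 = 8/7
  2 + 7/8 = 23/8
  1 + 8/23 = 31/23
  13 + 23/31 = 426/31
  3 + 31/426 = 1309/426
  14 + 426/1309 = 18752/1309

18752/1309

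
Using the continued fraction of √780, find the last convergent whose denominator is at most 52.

√780 = [27; 1, 12, 1, 54, …] (period length 4).
Convergents:
  p_0/q_0 = 27/1
  p_1/q_1 = 28/1
  p_2/q_2 = 363/13
  p_3/q_3 = 391/14
  p_4/q_4 = 21477/769
q_3 = 14 ≤ 52 < 769 = q_4, so the answer is 391/14.

391/14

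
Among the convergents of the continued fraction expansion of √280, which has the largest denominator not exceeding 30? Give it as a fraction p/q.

√280 = [16; 1, 2, 1, 2, 1, 32, …] (period length 6).
Convergents:
  p_0/q_0 = 16/1
  p_1/q_1 = 17/1
  p_2/q_2 = 50/3
  p_3/q_3 = 67/4
  p_4/q_4 = 184/11
  p_5/q_5 = 251/15
  p_6/q_6 = 8216/491
q_5 = 15 ≤ 30 < 491 = q_6, so the answer is 251/15.

251/15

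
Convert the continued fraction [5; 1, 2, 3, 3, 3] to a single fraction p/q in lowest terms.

621/109

Using pₖ = aₖpₖ₋₁ + pₖ₋₂ and qₖ = aₖqₖ₋₁ + qₖ₋₂:
  k=0: a=5, p=5, q=1
  k=1: a=1, p=6, q=1
  k=2: a=2, p=17, q=3
  k=3: a=3, p=57, q=10
  k=4: a=3, p=188, q=33
  k=5: a=3, p=621, q=109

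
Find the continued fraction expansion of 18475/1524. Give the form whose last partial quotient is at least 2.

18475 = 12*1524 + 187
1524 = 8*187 + 28
187 = 6*28 + 19
28 = 1*19 + 9
19 = 2*9 + 1
9 = 9*1 + 0  (stop)
So 18475/1524 = [12; 8, 6, 1, 2, 9].

[12; 8, 6, 1, 2, 9]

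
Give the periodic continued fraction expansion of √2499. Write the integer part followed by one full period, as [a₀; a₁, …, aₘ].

a₀ = ⌊√2499⌋ = 49.

[49; 1, 98]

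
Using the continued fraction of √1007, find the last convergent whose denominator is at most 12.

349/11

√1007 = [31; 1, 2, 1, 2, 1, 62, …] (period length 6).
Convergents:
  p_0/q_0 = 31/1
  p_1/q_1 = 32/1
  p_2/q_2 = 95/3
  p_3/q_3 = 127/4
  p_4/q_4 = 349/11
  p_5/q_5 = 476/15
q_4 = 11 ≤ 12 < 15 = q_5, so the answer is 349/11.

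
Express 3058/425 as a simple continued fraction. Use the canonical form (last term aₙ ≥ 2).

3058 = 7*425 + 83
425 = 5*83 + 10
83 = 8*10 + 3
10 = 3*3 + 1
3 = 3*1 + 0  (stop)
So 3058/425 = [7; 5, 8, 3, 3].

[7; 5, 8, 3, 3]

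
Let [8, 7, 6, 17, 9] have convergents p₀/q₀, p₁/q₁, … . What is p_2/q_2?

Using pₖ = aₖpₖ₋₁ + pₖ₋₂, qₖ = aₖqₖ₋₁ + qₖ₋₂ (with p₋₁=1, p₋₂=0, q₋₁=0, q₋₂=1):
  k=0: a=8, p=8, q=1
  k=1: a=7, p=57, q=7
  k=2: a=6, p=350, q=43

350/43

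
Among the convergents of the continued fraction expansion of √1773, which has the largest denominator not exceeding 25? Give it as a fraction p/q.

800/19

√1773 = [42; 9, 2, 1, 8, 1, 2, 9, 84, …] (period length 8).
Convergents:
  p_0/q_0 = 42/1
  p_1/q_1 = 379/9
  p_2/q_2 = 800/19
  p_3/q_3 = 1179/28
q_2 = 19 ≤ 25 < 28 = q_3, so the answer is 800/19.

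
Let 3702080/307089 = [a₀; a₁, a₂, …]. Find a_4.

3702080 = 12·307089 + 17012   →  a_0 = 12
307089 = 18·17012 + 873   →  a_1 = 18
17012 = 19·873 + 425   →  a_2 = 19
873 = 2·425 + 23   →  a_3 = 2
425 = 18·23 + 11   →  a_4 = 18

18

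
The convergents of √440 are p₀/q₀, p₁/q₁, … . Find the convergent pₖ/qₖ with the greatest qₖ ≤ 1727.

√440 = [20; 1, 40, …] (period length 2).
Convergents:
  p_0/q_0 = 20/1
  p_1/q_1 = 21/1
  p_2/q_2 = 860/41
  p_3/q_3 = 881/42
  p_4/q_4 = 36100/1721
  p_5/q_5 = 36981/1763
q_4 = 1721 ≤ 1727 < 1763 = q_5, so the answer is 36100/1721.

36100/1721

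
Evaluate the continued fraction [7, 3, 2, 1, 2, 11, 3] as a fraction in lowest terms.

Using pₖ = aₖpₖ₋₁ + pₖ₋₂ and qₖ = aₖqₖ₋₁ + qₖ₋₂:
  k=0: a=7, p=7, q=1
  k=1: a=3, p=22, q=3
  k=2: a=2, p=51, q=7
  k=3: a=1, p=73, q=10
  k=4: a=2, p=197, q=27
  k=5: a=11, p=2240, q=307
  k=6: a=3, p=6917, q=948

6917/948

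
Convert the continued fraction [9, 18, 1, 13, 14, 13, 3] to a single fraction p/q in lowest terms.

Using pₖ = aₖpₖ₋₁ + pₖ₋₂ and qₖ = aₖqₖ₋₁ + qₖ₋₂:
  k=0: a=9, p=9, q=1
  k=1: a=18, p=163, q=18
  k=2: a=1, p=172, q=19
  k=3: a=13, p=2399, q=265
  k=4: a=14, p=33758, q=3729
  k=5: a=13, p=441253, q=48742
  k=6: a=3, p=1357517, q=149955

1357517/149955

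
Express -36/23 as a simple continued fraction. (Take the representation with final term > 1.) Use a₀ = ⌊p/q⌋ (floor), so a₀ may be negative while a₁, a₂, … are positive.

[-2; 2, 3, 3]

-36 = -2·23 + 10
23 = 2·10 + 3
10 = 3·3 + 1
3 = 3·1 + 0  (stop)
So -36/23 = [-2; 2, 3, 3].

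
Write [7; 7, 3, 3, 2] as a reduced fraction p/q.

Using pₖ = aₖpₖ₋₁ + pₖ₋₂ and qₖ = aₖqₖ₋₁ + qₖ₋₂:
  k=0: a=7, p=7, q=1
  k=1: a=7, p=50, q=7
  k=2: a=3, p=157, q=22
  k=3: a=3, p=521, q=73
  k=4: a=2, p=1199, q=168

1199/168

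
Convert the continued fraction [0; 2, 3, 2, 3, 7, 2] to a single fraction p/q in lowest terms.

Using pₖ = aₖpₖ₋₁ + pₖ₋₂ and qₖ = aₖqₖ₋₁ + qₖ₋₂:
  k=0: a=0, p=0, q=1
  k=1: a=2, p=1, q=2
  k=2: a=3, p=3, q=7
  k=3: a=2, p=7, q=16
  k=4: a=3, p=24, q=55
  k=5: a=7, p=175, q=401
  k=6: a=2, p=374, q=857

374/857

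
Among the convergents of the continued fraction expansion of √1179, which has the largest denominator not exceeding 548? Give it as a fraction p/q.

10610/309

√1179 = [34; 2, 1, 33, 1, 2, 68, …] (period length 6).
Convergents:
  p_0/q_0 = 34/1
  p_1/q_1 = 69/2
  p_2/q_2 = 103/3
  p_3/q_3 = 3468/101
  p_4/q_4 = 3571/104
  p_5/q_5 = 10610/309
  p_6/q_6 = 725051/21116
q_5 = 309 ≤ 548 < 21116 = q_6, so the answer is 10610/309.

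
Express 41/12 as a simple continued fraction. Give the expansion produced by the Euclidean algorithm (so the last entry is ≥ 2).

[3; 2, 2, 2]

41 = 3*12 + 5
12 = 2*5 + 2
5 = 2*2 + 1
2 = 2*1 + 0  (stop)
So 41/12 = [3; 2, 2, 2].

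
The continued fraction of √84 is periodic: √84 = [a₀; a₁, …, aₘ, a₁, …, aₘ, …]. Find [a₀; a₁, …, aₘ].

a₀ = ⌊√84⌋ = 9.
With m₀=0, d₀=1 and mₖ₊₁ = dₖaₖ − mₖ, dₖ₊₁ = (n − mₖ₊₁²)/dₖ, aₖ₊₁ = ⌊(a₀+mₖ₊₁)/dₖ₊₁⌋:
  k=1: m=9, d=3, a=6
  k=2: m=9, d=1, a=18
d=1 and a=2a₀=18 at k=2, so the next step gives (m, d) = (9, 3) again — its k=1 value — and the period has length 2.

[9; 6, 18]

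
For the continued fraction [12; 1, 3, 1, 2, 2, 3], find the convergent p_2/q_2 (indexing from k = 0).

Using pₖ = aₖpₖ₋₁ + pₖ₋₂, qₖ = aₖqₖ₋₁ + qₖ₋₂ (with p₋₁=1, p₋₂=0, q₋₁=0, q₋₂=1):
  k=0: a=12, p=12, q=1
  k=1: a=1, p=13, q=1
  k=2: a=3, p=51, q=4

51/4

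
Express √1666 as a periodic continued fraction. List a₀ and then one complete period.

a₀ = ⌊√1666⌋ = 40.
With m₀=0, d₀=1 and mₖ₊₁ = dₖaₖ − mₖ, dₖ₊₁ = (n − mₖ₊₁²)/dₖ, aₖ₊₁ = ⌊(a₀+mₖ₊₁)/dₖ₊₁⌋:
  k=1: m=40, d=66, a=1
  k=2: m=26, d=15, a=4
  k=3: m=34, d=34, a=2
  k=4: m=34, d=15, a=4
  k=5: m=26, d=66, a=1
  k=6: m=40, d=1, a=80
d=1 and a=2a₀=80 at k=6, so the next step gives (m, d) = (40, 66) again — its k=1 value — and the period has length 6.

[40; 1, 4, 2, 4, 1, 80]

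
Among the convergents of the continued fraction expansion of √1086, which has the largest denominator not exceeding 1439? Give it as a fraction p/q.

√1086 = [32; 1, 20, 1, 64, …] (period length 4).
Convergents:
  p_0/q_0 = 32/1
  p_1/q_1 = 33/1
  p_2/q_2 = 692/21
  p_3/q_3 = 725/22
  p_4/q_4 = 47092/1429
  p_5/q_5 = 47817/1451
q_4 = 1429 ≤ 1439 < 1451 = q_5, so the answer is 47092/1429.

47092/1429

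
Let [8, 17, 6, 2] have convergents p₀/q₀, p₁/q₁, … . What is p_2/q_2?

Using pₖ = aₖpₖ₋₁ + pₖ₋₂, qₖ = aₖqₖ₋₁ + qₖ₋₂ (with p₋₁=1, p₋₂=0, q₋₁=0, q₋₂=1):
  k=0: a=8, p=8, q=1
  k=1: a=17, p=137, q=17
  k=2: a=6, p=830, q=103

830/103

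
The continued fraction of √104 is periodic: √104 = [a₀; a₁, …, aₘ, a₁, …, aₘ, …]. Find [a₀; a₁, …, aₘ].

a₀ = ⌊√104⌋ = 10.

[10; 5, 20]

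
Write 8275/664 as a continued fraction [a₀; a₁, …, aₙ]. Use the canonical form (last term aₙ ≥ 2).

8275 = 12*664 + 307
664 = 2*307 + 50
307 = 6*50 + 7
50 = 7*7 + 1
7 = 7*1 + 0  (stop)
So 8275/664 = [12; 2, 6, 7, 7].

[12; 2, 6, 7, 7]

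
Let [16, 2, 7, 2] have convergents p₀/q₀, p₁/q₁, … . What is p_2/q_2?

Using pₖ = aₖpₖ₋₁ + pₖ₋₂, qₖ = aₖqₖ₋₁ + qₖ₋₂ (with p₋₁=1, p₋₂=0, q₋₁=0, q₋₂=1):
  k=0: a=16, p=16, q=1
  k=1: a=2, p=33, q=2
  k=2: a=7, p=247, q=15

247/15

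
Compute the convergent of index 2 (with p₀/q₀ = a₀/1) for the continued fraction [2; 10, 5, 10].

107/51

Using pₖ = aₖpₖ₋₁ + pₖ₋₂, qₖ = aₖqₖ₋₁ + qₖ₋₂ (with p₋₁=1, p₋₂=0, q₋₁=0, q₋₂=1):
  k=0: a=2, p=2, q=1
  k=1: a=10, p=21, q=10
  k=2: a=5, p=107, q=51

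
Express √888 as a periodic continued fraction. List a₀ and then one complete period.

a₀ = ⌊√888⌋ = 29.
With m₀=0, d₀=1 and mₖ₊₁ = dₖaₖ − mₖ, dₖ₊₁ = (n − mₖ₊₁²)/dₖ, aₖ₊₁ = ⌊(a₀+mₖ₊₁)/dₖ₊₁⌋:
  k=1: m=29, d=47, a=1
  k=2: m=18, d=12, a=3
  k=3: m=18, d=47, a=1
  k=4: m=29, d=1, a=58
d=1 and a=2a₀=58 at k=4, so the next step gives (m, d) = (29, 47) again — its k=1 value — and the period has length 4.

[29; 1, 3, 1, 58]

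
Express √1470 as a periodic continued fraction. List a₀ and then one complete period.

[38; 2, 1, 14, 1, 2, 76]

a₀ = ⌊√1470⌋ = 38.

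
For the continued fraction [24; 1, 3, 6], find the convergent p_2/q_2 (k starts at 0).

99/4

Using pₖ = aₖpₖ₋₁ + pₖ₋₂, qₖ = aₖqₖ₋₁ + qₖ₋₂ (with p₋₁=1, p₋₂=0, q₋₁=0, q₋₂=1):
  k=0: a=24, p=24, q=1
  k=1: a=1, p=25, q=1
  k=2: a=3, p=99, q=4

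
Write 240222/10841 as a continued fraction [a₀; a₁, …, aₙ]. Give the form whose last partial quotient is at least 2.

240222 = 22*10841 + 1720
10841 = 6*1720 + 521
1720 = 3*521 + 157
521 = 3*157 + 50
157 = 3*50 + 7
50 = 7*7 + 1
7 = 7*1 + 0  (stop)
So 240222/10841 = [22; 6, 3, 3, 3, 7, 7].

[22; 6, 3, 3, 3, 7, 7]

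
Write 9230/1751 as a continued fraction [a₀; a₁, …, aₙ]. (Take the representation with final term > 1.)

[5; 3, 1, 2, 5, 3, 9]

9230 = 5×1751 + 475
1751 = 3×475 + 326
475 = 1×326 + 149
326 = 2×149 + 28
149 = 5×28 + 9
28 = 3×9 + 1
9 = 9×1 + 0  (stop)
So 9230/1751 = [5; 3, 1, 2, 5, 3, 9].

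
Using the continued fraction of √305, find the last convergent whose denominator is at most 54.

√305 = [17; 2, 6, 2, 34, …] (period length 4).
Convergents:
  p_0/q_0 = 17/1
  p_1/q_1 = 35/2
  p_2/q_2 = 227/13
  p_3/q_3 = 489/28
  p_4/q_4 = 16853/965
q_3 = 28 ≤ 54 < 965 = q_4, so the answer is 489/28.

489/28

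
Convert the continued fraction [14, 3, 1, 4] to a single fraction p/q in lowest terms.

271/19

Using pₖ = aₖpₖ₋₁ + pₖ₋₂ and qₖ = aₖqₖ₋₁ + qₖ₋₂:
  k=0: a=14, p=14, q=1
  k=1: a=3, p=43, q=3
  k=2: a=1, p=57, q=4
  k=3: a=4, p=271, q=19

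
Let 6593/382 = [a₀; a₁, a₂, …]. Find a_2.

6593 = 17·382 + 99   →  a_0 = 17
382 = 3·99 + 85   →  a_1 = 3
99 = 1·85 + 14   →  a_2 = 1

1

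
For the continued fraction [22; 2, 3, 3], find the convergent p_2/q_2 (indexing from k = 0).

157/7

Using pₖ = aₖpₖ₋₁ + pₖ₋₂, qₖ = aₖqₖ₋₁ + qₖ₋₂ (with p₋₁=1, p₋₂=0, q₋₁=0, q₋₂=1):
  k=0: a=22, p=22, q=1
  k=1: a=2, p=45, q=2
  k=2: a=3, p=157, q=7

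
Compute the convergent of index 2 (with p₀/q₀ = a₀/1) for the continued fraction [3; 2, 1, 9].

10/3

Using pₖ = aₖpₖ₋₁ + pₖ₋₂, qₖ = aₖqₖ₋₁ + qₖ₋₂ (with p₋₁=1, p₋₂=0, q₋₁=0, q₋₂=1):
  k=0: a=3, p=3, q=1
  k=1: a=2, p=7, q=2
  k=2: a=1, p=10, q=3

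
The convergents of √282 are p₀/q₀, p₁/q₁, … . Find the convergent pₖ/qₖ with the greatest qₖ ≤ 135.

1864/111

√282 = [16; 1, 3, 1, 4, 1, 3, 1, 32, …] (period length 8).
Convergents:
  p_0/q_0 = 16/1
  p_1/q_1 = 17/1
  p_2/q_2 = 67/4
  p_3/q_3 = 84/5
  p_4/q_4 = 403/24
  p_5/q_5 = 487/29
  p_6/q_6 = 1864/111
  p_7/q_7 = 2351/140
q_6 = 111 ≤ 135 < 140 = q_7, so the answer is 1864/111.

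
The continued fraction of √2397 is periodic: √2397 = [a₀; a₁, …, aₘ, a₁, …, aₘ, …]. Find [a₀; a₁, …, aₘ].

a₀ = ⌊√2397⌋ = 48.
With m₀=0, d₀=1 and mₖ₊₁ = dₖaₖ − mₖ, dₖ₊₁ = (n − mₖ₊₁²)/dₖ, aₖ₊₁ = ⌊(a₀+mₖ₊₁)/dₖ₊₁⌋:
  k=1: m=48, d=93, a=1
  k=2: m=45, d=4, a=23
  k=3: m=47, d=47, a=2
  k=4: m=47, d=4, a=23
  k=5: m=45, d=93, a=1
  k=6: m=48, d=1, a=96
d=1 and a=2a₀=96 at k=6, so the next step gives (m, d) = (48, 93) again — its k=1 value — and the period has length 6.

[48; 1, 23, 2, 23, 1, 96]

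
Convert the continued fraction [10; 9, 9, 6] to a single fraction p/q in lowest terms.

Fold from the inside: start with 6/1.
  9 + 1/6 = 55/6
  9 + 6/55 = 501/55
  10 + 55/501 = 5065/501

5065/501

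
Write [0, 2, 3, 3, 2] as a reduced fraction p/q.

23/53

Using pₖ = aₖpₖ₋₁ + pₖ₋₂ and qₖ = aₖqₖ₋₁ + qₖ₋₂:
  k=0: a=0, p=0, q=1
  k=1: a=2, p=1, q=2
  k=2: a=3, p=3, q=7
  k=3: a=3, p=10, q=23
  k=4: a=2, p=23, q=53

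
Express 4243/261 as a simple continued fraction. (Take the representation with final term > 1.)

4243 = 16×261 + 67
261 = 3×67 + 60
67 = 1×60 + 7
60 = 8×7 + 4
7 = 1×4 + 3
4 = 1×3 + 1
3 = 3×1 + 0  (stop)
So 4243/261 = [16; 3, 1, 8, 1, 1, 3].

[16; 3, 1, 8, 1, 1, 3]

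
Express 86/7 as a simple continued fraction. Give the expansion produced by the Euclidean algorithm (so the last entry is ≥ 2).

[12; 3, 2]

86 = 12×7 + 2
7 = 3×2 + 1
2 = 2×1 + 0  (stop)
So 86/7 = [12; 3, 2].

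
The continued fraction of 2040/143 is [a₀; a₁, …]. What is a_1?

2040 = 14·143 + 38   →  a_0 = 14
143 = 3·38 + 29   →  a_1 = 3

3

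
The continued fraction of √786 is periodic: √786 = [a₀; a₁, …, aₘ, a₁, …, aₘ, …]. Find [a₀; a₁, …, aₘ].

[28; 28, 56]

a₀ = ⌊√786⌋ = 28.
With m₀=0, d₀=1 and mₖ₊₁ = dₖaₖ − mₖ, dₖ₊₁ = (n − mₖ₊₁²)/dₖ, aₖ₊₁ = ⌊(a₀+mₖ₊₁)/dₖ₊₁⌋:
  k=1: m=28, d=2, a=28
  k=2: m=28, d=1, a=56
d=1 and a=2a₀=56 at k=2, so the next step gives (m, d) = (28, 2) again — its k=1 value — and the period has length 2.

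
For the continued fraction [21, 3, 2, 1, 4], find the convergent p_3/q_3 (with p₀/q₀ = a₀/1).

Using pₖ = aₖpₖ₋₁ + pₖ₋₂, qₖ = aₖqₖ₋₁ + qₖ₋₂ (with p₋₁=1, p₋₂=0, q₋₁=0, q₋₂=1):
  k=0: a=21, p=21, q=1
  k=1: a=3, p=64, q=3
  k=2: a=2, p=149, q=7
  k=3: a=1, p=213, q=10

213/10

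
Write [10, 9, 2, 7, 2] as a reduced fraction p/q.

3062/303

Using pₖ = aₖpₖ₋₁ + pₖ₋₂ and qₖ = aₖqₖ₋₁ + qₖ₋₂:
  k=0: a=10, p=10, q=1
  k=1: a=9, p=91, q=9
  k=2: a=2, p=192, q=19
  k=3: a=7, p=1435, q=142
  k=4: a=2, p=3062, q=303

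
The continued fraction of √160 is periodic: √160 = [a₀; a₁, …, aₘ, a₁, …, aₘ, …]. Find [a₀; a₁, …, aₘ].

a₀ = ⌊√160⌋ = 12.
With m₀=0, d₀=1 and mₖ₊₁ = dₖaₖ − mₖ, dₖ₊₁ = (n − mₖ₊₁²)/dₖ, aₖ₊₁ = ⌊(a₀+mₖ₊₁)/dₖ₊₁⌋:
  k=1: m=12, d=16, a=1
  k=2: m=4, d=9, a=1
  k=3: m=5, d=15, a=1
  k=4: m=10, d=4, a=5
  k=5: m=10, d=15, a=1
  k=6: m=5, d=9, a=1
  k=7: m=4, d=16, a=1
  k=8: m=12, d=1, a=24
d=1 and a=2a₀=24 at k=8, so the next step gives (m, d) = (12, 16) again — its k=1 value — and the period has length 8.

[12; 1, 1, 1, 5, 1, 1, 1, 24]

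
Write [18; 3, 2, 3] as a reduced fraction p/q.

439/24

Fold from the inside: start with 3/1.
  2 + 1/3 = 7/3
  3 + 3/7 = 24/7
  18 + 7/24 = 439/24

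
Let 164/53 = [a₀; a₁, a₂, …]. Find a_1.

10

164 = 3·53 + 5   →  a_0 = 3
53 = 10·5 + 3   →  a_1 = 10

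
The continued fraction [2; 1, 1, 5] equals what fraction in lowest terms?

28/11

Using pₖ = aₖpₖ₋₁ + pₖ₋₂ and qₖ = aₖqₖ₋₁ + qₖ₋₂:
  k=0: a=2, p=2, q=1
  k=1: a=1, p=3, q=1
  k=2: a=1, p=5, q=2
  k=3: a=5, p=28, q=11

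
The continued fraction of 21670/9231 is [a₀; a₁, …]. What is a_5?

7

21670 = 2·9231 + 3208   →  a_0 = 2
9231 = 2·3208 + 2815   →  a_1 = 2
3208 = 1·2815 + 393   →  a_2 = 1
2815 = 7·393 + 64   →  a_3 = 7
393 = 6·64 + 9   →  a_4 = 6
64 = 7·9 + 1   →  a_5 = 7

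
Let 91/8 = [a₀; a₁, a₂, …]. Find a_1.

2

91 = 11·8 + 3   →  a_0 = 11
8 = 2·3 + 2   →  a_1 = 2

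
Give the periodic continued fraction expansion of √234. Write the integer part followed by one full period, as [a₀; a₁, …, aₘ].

[15; 3, 2, 1, 2, 1, 2, 3, 30]

a₀ = ⌊√234⌋ = 15.
With m₀=0, d₀=1 and mₖ₊₁ = dₖaₖ − mₖ, dₖ₊₁ = (n − mₖ₊₁²)/dₖ, aₖ₊₁ = ⌊(a₀+mₖ₊₁)/dₖ₊₁⌋:
  k=1: m=15, d=9, a=3
  k=2: m=12, d=10, a=2
  k=3: m=8, d=17, a=1
  k=4: m=9, d=9, a=2
  k=5: m=9, d=17, a=1
  k=6: m=8, d=10, a=2
  k=7: m=12, d=9, a=3
  k=8: m=15, d=1, a=30
d=1 and a=2a₀=30 at k=8, so the next step gives (m, d) = (15, 9) again — its k=1 value — and the period has length 8.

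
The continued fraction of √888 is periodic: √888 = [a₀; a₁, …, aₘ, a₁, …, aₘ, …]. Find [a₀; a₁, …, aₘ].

[29; 1, 3, 1, 58]

a₀ = ⌊√888⌋ = 29.
With m₀=0, d₀=1 and mₖ₊₁ = dₖaₖ − mₖ, dₖ₊₁ = (n − mₖ₊₁²)/dₖ, aₖ₊₁ = ⌊(a₀+mₖ₊₁)/dₖ₊₁⌋:
  k=1: m=29, d=47, a=1
  k=2: m=18, d=12, a=3
  k=3: m=18, d=47, a=1
  k=4: m=29, d=1, a=58
d=1 and a=2a₀=58 at k=4, so the next step gives (m, d) = (29, 47) again — its k=1 value — and the period has length 4.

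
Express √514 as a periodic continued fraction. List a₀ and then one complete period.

[22; 1, 2, 22, 2, 1, 44]

a₀ = ⌊√514⌋ = 22.
With m₀=0, d₀=1 and mₖ₊₁ = dₖaₖ − mₖ, dₖ₊₁ = (n − mₖ₊₁²)/dₖ, aₖ₊₁ = ⌊(a₀+mₖ₊₁)/dₖ₊₁⌋:
  k=1: m=22, d=30, a=1
  k=2: m=8, d=15, a=2
  k=3: m=22, d=2, a=22
  k=4: m=22, d=15, a=2
  k=5: m=8, d=30, a=1
  k=6: m=22, d=1, a=44
d=1 and a=2a₀=44 at k=6, so the next step gives (m, d) = (22, 30) again — its k=1 value — and the period has length 6.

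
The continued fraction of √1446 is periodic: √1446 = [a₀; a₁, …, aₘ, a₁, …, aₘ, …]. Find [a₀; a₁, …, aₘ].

a₀ = ⌊√1446⌋ = 38.
With m₀=0, d₀=1 and mₖ₊₁ = dₖaₖ − mₖ, dₖ₊₁ = (n − mₖ₊₁²)/dₖ, aₖ₊₁ = ⌊(a₀+mₖ₊₁)/dₖ₊₁⌋:
  k=1: m=38, d=2, a=38
  k=2: m=38, d=1, a=76
d=1 and a=2a₀=76 at k=2, so the next step gives (m, d) = (38, 2) again — its k=1 value — and the period has length 2.

[38; 38, 76]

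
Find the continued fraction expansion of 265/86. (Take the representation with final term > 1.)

265 = 3*86 + 7
86 = 12*7 + 2
7 = 3*2 + 1
2 = 2*1 + 0  (stop)
So 265/86 = [3; 12, 3, 2].

[3; 12, 3, 2]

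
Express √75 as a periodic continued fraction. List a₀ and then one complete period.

[8; 1, 1, 1, 16]

a₀ = ⌊√75⌋ = 8.
With m₀=0, d₀=1 and mₖ₊₁ = dₖaₖ − mₖ, dₖ₊₁ = (n − mₖ₊₁²)/dₖ, aₖ₊₁ = ⌊(a₀+mₖ₊₁)/dₖ₊₁⌋:
  k=1: m=8, d=11, a=1
  k=2: m=3, d=6, a=1
  k=3: m=3, d=11, a=1
  k=4: m=8, d=1, a=16
d=1 and a=2a₀=16 at k=4, so the next step gives (m, d) = (8, 11) again — its k=1 value — and the period has length 4.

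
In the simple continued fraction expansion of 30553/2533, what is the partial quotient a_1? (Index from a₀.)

30553 = 12·2533 + 157   →  a_0 = 12
2533 = 16·157 + 21   →  a_1 = 16

16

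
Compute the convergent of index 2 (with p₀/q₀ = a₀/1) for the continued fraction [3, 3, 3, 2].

Using pₖ = aₖpₖ₋₁ + pₖ₋₂, qₖ = aₖqₖ₋₁ + qₖ₋₂ (with p₋₁=1, p₋₂=0, q₋₁=0, q₋₂=1):
  k=0: a=3, p=3, q=1
  k=1: a=3, p=10, q=3
  k=2: a=3, p=33, q=10

33/10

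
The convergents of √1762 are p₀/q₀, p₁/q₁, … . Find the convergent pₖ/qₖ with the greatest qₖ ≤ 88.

√1762 = [41; 1, 40, 1, 82, …] (period length 4).
Convergents:
  p_0/q_0 = 41/1
  p_1/q_1 = 42/1
  p_2/q_2 = 1721/41
  p_3/q_3 = 1763/42
  p_4/q_4 = 146287/3485
q_3 = 42 ≤ 88 < 3485 = q_4, so the answer is 1763/42.

1763/42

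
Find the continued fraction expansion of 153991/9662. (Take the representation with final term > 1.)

[15; 1, 15, 13, 15, 3]

153991 = 15×9662 + 9061
9662 = 1×9061 + 601
9061 = 15×601 + 46
601 = 13×46 + 3
46 = 15×3 + 1
3 = 3×1 + 0  (stop)
So 153991/9662 = [15; 1, 15, 13, 15, 3].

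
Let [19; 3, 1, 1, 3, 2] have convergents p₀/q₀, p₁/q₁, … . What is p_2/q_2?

77/4

Using pₖ = aₖpₖ₋₁ + pₖ₋₂, qₖ = aₖqₖ₋₁ + qₖ₋₂ (with p₋₁=1, p₋₂=0, q₋₁=0, q₋₂=1):
  k=0: a=19, p=19, q=1
  k=1: a=3, p=58, q=3
  k=2: a=1, p=77, q=4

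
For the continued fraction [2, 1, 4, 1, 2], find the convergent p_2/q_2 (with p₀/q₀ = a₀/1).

Using pₖ = aₖpₖ₋₁ + pₖ₋₂, qₖ = aₖqₖ₋₁ + qₖ₋₂ (with p₋₁=1, p₋₂=0, q₋₁=0, q₋₂=1):
  k=0: a=2, p=2, q=1
  k=1: a=1, p=3, q=1
  k=2: a=4, p=14, q=5

14/5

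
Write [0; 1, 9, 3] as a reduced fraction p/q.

28/31

Using pₖ = aₖpₖ₋₁ + pₖ₋₂ and qₖ = aₖqₖ₋₁ + qₖ₋₂:
  k=0: a=0, p=0, q=1
  k=1: a=1, p=1, q=1
  k=2: a=9, p=9, q=10
  k=3: a=3, p=28, q=31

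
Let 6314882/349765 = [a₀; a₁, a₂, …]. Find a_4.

12

6314882 = 18·349765 + 19112   →  a_0 = 18
349765 = 18·19112 + 5749   →  a_1 = 18
19112 = 3·5749 + 1865   →  a_2 = 3
5749 = 3·1865 + 154   →  a_3 = 3
1865 = 12·154 + 17   →  a_4 = 12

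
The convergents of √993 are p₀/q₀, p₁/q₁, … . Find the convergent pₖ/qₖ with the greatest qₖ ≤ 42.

1292/41

√993 = [31; 1, 1, 20, 1, 1, 62, …] (period length 6).
Convergents:
  p_0/q_0 = 31/1
  p_1/q_1 = 32/1
  p_2/q_2 = 63/2
  p_3/q_3 = 1292/41
  p_4/q_4 = 1355/43
q_3 = 41 ≤ 42 < 43 = q_4, so the answer is 1292/41.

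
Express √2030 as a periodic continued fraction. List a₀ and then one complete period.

a₀ = ⌊√2030⌋ = 45.
With m₀=0, d₀=1 and mₖ₊₁ = dₖaₖ − mₖ, dₖ₊₁ = (n − mₖ₊₁²)/dₖ, aₖ₊₁ = ⌊(a₀+mₖ₊₁)/dₖ₊₁⌋:
  k=1: m=45, d=5, a=18
  k=2: m=45, d=1, a=90
d=1 and a=2a₀=90 at k=2, so the next step gives (m, d) = (45, 5) again — its k=1 value — and the period has length 2.

[45; 18, 90]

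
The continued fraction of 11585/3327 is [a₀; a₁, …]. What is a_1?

2

11585 = 3·3327 + 1604   →  a_0 = 3
3327 = 2·1604 + 119   →  a_1 = 2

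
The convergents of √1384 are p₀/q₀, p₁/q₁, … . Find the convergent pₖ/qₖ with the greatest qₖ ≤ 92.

3311/89

√1384 = [37; 4, 1, 17, 1, 4, 74, …] (period length 6).
Convergents:
  p_0/q_0 = 37/1
  p_1/q_1 = 149/4
  p_2/q_2 = 186/5
  p_3/q_3 = 3311/89
  p_4/q_4 = 3497/94
q_3 = 89 ≤ 92 < 94 = q_4, so the answer is 3311/89.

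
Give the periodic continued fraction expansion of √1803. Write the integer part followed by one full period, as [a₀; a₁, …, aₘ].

[42; 2, 6, 28, 6, 2, 84]

a₀ = ⌊√1803⌋ = 42.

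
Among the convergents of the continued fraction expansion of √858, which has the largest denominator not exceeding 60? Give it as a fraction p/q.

√858 = [29; 3, 2, 3, 58, …] (period length 4).
Convergents:
  p_0/q_0 = 29/1
  p_1/q_1 = 88/3
  p_2/q_2 = 205/7
  p_3/q_3 = 703/24
  p_4/q_4 = 40979/1399
q_3 = 24 ≤ 60 < 1399 = q_4, so the answer is 703/24.

703/24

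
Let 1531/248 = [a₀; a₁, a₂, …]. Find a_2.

1531 = 6·248 + 43   →  a_0 = 6
248 = 5·43 + 33   →  a_1 = 5
43 = 1·33 + 10   →  a_2 = 1

1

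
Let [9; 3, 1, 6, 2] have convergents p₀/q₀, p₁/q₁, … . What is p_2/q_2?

Using pₖ = aₖpₖ₋₁ + pₖ₋₂, qₖ = aₖqₖ₋₁ + qₖ₋₂ (with p₋₁=1, p₋₂=0, q₋₁=0, q₋₂=1):
  k=0: a=9, p=9, q=1
  k=1: a=3, p=28, q=3
  k=2: a=1, p=37, q=4

37/4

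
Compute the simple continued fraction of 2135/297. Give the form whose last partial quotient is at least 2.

[7; 5, 3, 3, 2, 2]

2135 = 7·297 + 56
297 = 5·56 + 17
56 = 3·17 + 5
17 = 3·5 + 2
5 = 2·2 + 1
2 = 2·1 + 0  (stop)
So 2135/297 = [7; 5, 3, 3, 2, 2].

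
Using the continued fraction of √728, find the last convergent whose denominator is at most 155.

√728 = [26; 1, 52, …] (period length 2).
Convergents:
  p_0/q_0 = 26/1
  p_1/q_1 = 27/1
  p_2/q_2 = 1430/53
  p_3/q_3 = 1457/54
  p_4/q_4 = 77194/2861
q_3 = 54 ≤ 155 < 2861 = q_4, so the answer is 1457/54.

1457/54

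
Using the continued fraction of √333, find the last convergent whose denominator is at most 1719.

√333 = [18; 4, 36, …] (period length 2).
Convergents:
  p_0/q_0 = 18/1
  p_1/q_1 = 73/4
  p_2/q_2 = 2646/145
  p_3/q_3 = 10657/584
  p_4/q_4 = 386298/21169
q_3 = 584 ≤ 1719 < 21169 = q_4, so the answer is 10657/584.

10657/584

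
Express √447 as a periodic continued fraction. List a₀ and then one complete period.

a₀ = ⌊√447⌋ = 21.

[21; 7, 42]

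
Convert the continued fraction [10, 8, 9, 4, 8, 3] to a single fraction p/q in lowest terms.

78142/7719

Using pₖ = aₖpₖ₋₁ + pₖ₋₂ and qₖ = aₖqₖ₋₁ + qₖ₋₂:
  k=0: a=10, p=10, q=1
  k=1: a=8, p=81, q=8
  k=2: a=9, p=739, q=73
  k=3: a=4, p=3037, q=300
  k=4: a=8, p=25035, q=2473
  k=5: a=3, p=78142, q=7719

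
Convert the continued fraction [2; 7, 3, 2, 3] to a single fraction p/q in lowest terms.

Fold from the inside: start with 3/1.
  2 + 1/3 = 7/3
  3 + 3/7 = 24/7
  7 + 7/24 = 175/24
  2 + 24/175 = 374/175

374/175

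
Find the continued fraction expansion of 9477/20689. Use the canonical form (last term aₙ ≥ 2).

9477 = 0×20689 + 9477
20689 = 2×9477 + 1735
9477 = 5×1735 + 802
1735 = 2×802 + 131
802 = 6×131 + 16
131 = 8×16 + 3
16 = 5×3 + 1
3 = 3×1 + 0  (stop)
So 9477/20689 = [0; 2, 5, 2, 6, 8, 5, 3].

[0; 2, 5, 2, 6, 8, 5, 3]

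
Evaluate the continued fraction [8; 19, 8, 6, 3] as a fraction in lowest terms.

Using pₖ = aₖpₖ₋₁ + pₖ₋₂ and qₖ = aₖqₖ₋₁ + qₖ₋₂:
  k=0: a=8, p=8, q=1
  k=1: a=19, p=153, q=19
  k=2: a=8, p=1232, q=153
  k=3: a=6, p=7545, q=937
  k=4: a=3, p=23867, q=2964

23867/2964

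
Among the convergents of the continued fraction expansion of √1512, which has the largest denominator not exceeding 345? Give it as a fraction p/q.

√1512 = [38; 1, 7, 1, 1, 1, 7, 1, 76, …] (period length 8).
Convergents:
  p_0/q_0 = 38/1
  p_1/q_1 = 39/1
  p_2/q_2 = 311/8
  p_3/q_3 = 350/9
  p_4/q_4 = 661/17
  p_5/q_5 = 1011/26
  p_6/q_6 = 7738/199
  p_7/q_7 = 8749/225
  p_8/q_8 = 672662/17299
q_7 = 225 ≤ 345 < 17299 = q_8, so the answer is 8749/225.

8749/225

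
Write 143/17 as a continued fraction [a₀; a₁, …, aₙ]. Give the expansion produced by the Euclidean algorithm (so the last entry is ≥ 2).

143 = 8*17 + 7
17 = 2*7 + 3
7 = 2*3 + 1
3 = 3*1 + 0  (stop)
So 143/17 = [8; 2, 2, 3].

[8; 2, 2, 3]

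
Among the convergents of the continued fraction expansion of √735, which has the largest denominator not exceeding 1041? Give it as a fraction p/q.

13203/487

√735 = [27; 9, 54, …] (period length 2).
Convergents:
  p_0/q_0 = 27/1
  p_1/q_1 = 244/9
  p_2/q_2 = 13203/487
  p_3/q_3 = 119071/4392
q_2 = 487 ≤ 1041 < 4392 = q_3, so the answer is 13203/487.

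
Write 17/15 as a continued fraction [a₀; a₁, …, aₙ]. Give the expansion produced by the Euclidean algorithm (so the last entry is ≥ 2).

17 = 1·15 + 2
15 = 7·2 + 1
2 = 2·1 + 0  (stop)
So 17/15 = [1; 7, 2].

[1; 7, 2]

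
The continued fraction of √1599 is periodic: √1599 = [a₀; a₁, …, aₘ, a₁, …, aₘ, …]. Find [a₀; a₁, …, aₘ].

a₀ = ⌊√1599⌋ = 39.
With m₀=0, d₀=1 and mₖ₊₁ = dₖaₖ − mₖ, dₖ₊₁ = (n − mₖ₊₁²)/dₖ, aₖ₊₁ = ⌊(a₀+mₖ₊₁)/dₖ₊₁⌋:
  k=1: m=39, d=78, a=1
  k=2: m=39, d=1, a=78
d=1 and a=2a₀=78 at k=2, so the next step gives (m, d) = (39, 78) again — its k=1 value — and the period has length 2.

[39; 1, 78]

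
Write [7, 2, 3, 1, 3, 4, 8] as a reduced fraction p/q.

Fold from the inside: start with 8/1.
  4 + 1/8 = 33/8
  3 + 8/33 = 107/33
  1 + 33/107 = 140/107
  3 + 107/140 = 527/140
  2 + 140/527 = 1194/527
  7 + 527/1194 = 8885/1194

8885/1194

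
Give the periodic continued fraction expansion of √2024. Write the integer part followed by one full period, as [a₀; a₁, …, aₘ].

[44; 1, 88]

a₀ = ⌊√2024⌋ = 44.
With m₀=0, d₀=1 and mₖ₊₁ = dₖaₖ − mₖ, dₖ₊₁ = (n − mₖ₊₁²)/dₖ, aₖ₊₁ = ⌊(a₀+mₖ₊₁)/dₖ₊₁⌋:
  k=1: m=44, d=88, a=1
  k=2: m=44, d=1, a=88
d=1 and a=2a₀=88 at k=2, so the next step gives (m, d) = (44, 88) again — its k=1 value — and the period has length 2.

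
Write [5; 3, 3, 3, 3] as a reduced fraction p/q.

578/109

Using pₖ = aₖpₖ₋₁ + pₖ₋₂ and qₖ = aₖqₖ₋₁ + qₖ₋₂:
  k=0: a=5, p=5, q=1
  k=1: a=3, p=16, q=3
  k=2: a=3, p=53, q=10
  k=3: a=3, p=175, q=33
  k=4: a=3, p=578, q=109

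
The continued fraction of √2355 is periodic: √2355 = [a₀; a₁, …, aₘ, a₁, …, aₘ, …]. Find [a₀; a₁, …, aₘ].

[48; 1, 1, 8, 3, 8, 1, 1, 96]

a₀ = ⌊√2355⌋ = 48.
With m₀=0, d₀=1 and mₖ₊₁ = dₖaₖ − mₖ, dₖ₊₁ = (n − mₖ₊₁²)/dₖ, aₖ₊₁ = ⌊(a₀+mₖ₊₁)/dₖ₊₁⌋:
  k=1: m=48, d=51, a=1
  k=2: m=3, d=46, a=1
  k=3: m=43, d=11, a=8
  k=4: m=45, d=30, a=3
  k=5: m=45, d=11, a=8
  k=6: m=43, d=46, a=1
  k=7: m=3, d=51, a=1
  k=8: m=48, d=1, a=96
d=1 and a=2a₀=96 at k=8, so the next step gives (m, d) = (48, 51) again — its k=1 value — and the period has length 8.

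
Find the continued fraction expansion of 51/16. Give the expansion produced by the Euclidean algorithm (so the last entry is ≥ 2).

51 = 3*16 + 3
16 = 5*3 + 1
3 = 3*1 + 0  (stop)
So 51/16 = [3; 5, 3].

[3; 5, 3]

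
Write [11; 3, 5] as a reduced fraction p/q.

181/16

Fold from the inside: start with 5/1.
  3 + 1/5 = 16/5
  11 + 5/16 = 181/16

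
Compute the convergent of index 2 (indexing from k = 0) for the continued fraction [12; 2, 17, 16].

437/35

Using pₖ = aₖpₖ₋₁ + pₖ₋₂, qₖ = aₖqₖ₋₁ + qₖ₋₂ (with p₋₁=1, p₋₂=0, q₋₁=0, q₋₂=1):
  k=0: a=12, p=12, q=1
  k=1: a=2, p=25, q=2
  k=2: a=17, p=437, q=35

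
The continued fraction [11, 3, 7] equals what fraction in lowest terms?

249/22

Fold from the inside: start with 7/1.
  3 + 1/7 = 22/7
  11 + 7/22 = 249/22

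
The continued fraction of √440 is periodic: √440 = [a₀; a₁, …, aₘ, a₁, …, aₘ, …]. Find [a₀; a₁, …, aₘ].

[20; 1, 40]

a₀ = ⌊√440⌋ = 20.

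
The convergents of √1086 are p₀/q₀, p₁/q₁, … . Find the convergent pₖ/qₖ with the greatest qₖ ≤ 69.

√1086 = [32; 1, 20, 1, 64, …] (period length 4).
Convergents:
  p_0/q_0 = 32/1
  p_1/q_1 = 33/1
  p_2/q_2 = 692/21
  p_3/q_3 = 725/22
  p_4/q_4 = 47092/1429
q_3 = 22 ≤ 69 < 1429 = q_4, so the answer is 725/22.

725/22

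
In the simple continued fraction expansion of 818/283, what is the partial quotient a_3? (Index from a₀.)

818 = 2·283 + 252   →  a_0 = 2
283 = 1·252 + 31   →  a_1 = 1
252 = 8·31 + 4   →  a_2 = 8
31 = 7·4 + 3   →  a_3 = 7

7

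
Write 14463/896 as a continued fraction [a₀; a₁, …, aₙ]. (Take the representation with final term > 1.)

14463 = 16*896 + 127
896 = 7*127 + 7
127 = 18*7 + 1
7 = 7*1 + 0  (stop)
So 14463/896 = [16; 7, 18, 7].

[16; 7, 18, 7]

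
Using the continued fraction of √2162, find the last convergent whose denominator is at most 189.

8602/185

√2162 = [46; 2, 92, …] (period length 2).
Convergents:
  p_0/q_0 = 46/1
  p_1/q_1 = 93/2
  p_2/q_2 = 8602/185
  p_3/q_3 = 17297/372
q_2 = 185 ≤ 189 < 372 = q_3, so the answer is 8602/185.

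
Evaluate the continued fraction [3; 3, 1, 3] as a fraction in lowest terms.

49/15

Using pₖ = aₖpₖ₋₁ + pₖ₋₂ and qₖ = aₖqₖ₋₁ + qₖ₋₂:
  k=0: a=3, p=3, q=1
  k=1: a=3, p=10, q=3
  k=2: a=1, p=13, q=4
  k=3: a=3, p=49, q=15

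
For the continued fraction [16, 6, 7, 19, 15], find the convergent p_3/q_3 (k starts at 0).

Using pₖ = aₖpₖ₋₁ + pₖ₋₂, qₖ = aₖqₖ₋₁ + qₖ₋₂ (with p₋₁=1, p₋₂=0, q₋₁=0, q₋₂=1):
  k=0: a=16, p=16, q=1
  k=1: a=6, p=97, q=6
  k=2: a=7, p=695, q=43
  k=3: a=19, p=13302, q=823

13302/823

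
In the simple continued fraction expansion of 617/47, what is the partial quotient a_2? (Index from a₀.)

617 = 13·47 + 6   →  a_0 = 13
47 = 7·6 + 5   →  a_1 = 7
6 = 1·5 + 1   →  a_2 = 1

1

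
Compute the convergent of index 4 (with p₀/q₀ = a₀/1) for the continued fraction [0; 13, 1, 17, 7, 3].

127/1771

Using pₖ = aₖpₖ₋₁ + pₖ₋₂, qₖ = aₖqₖ₋₁ + qₖ₋₂ (with p₋₁=1, p₋₂=0, q₋₁=0, q₋₂=1):
  k=0: a=0, p=0, q=1
  k=1: a=13, p=1, q=13
  k=2: a=1, p=1, q=14
  k=3: a=17, p=18, q=251
  k=4: a=7, p=127, q=1771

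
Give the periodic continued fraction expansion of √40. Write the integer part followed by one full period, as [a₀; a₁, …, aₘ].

[6; 3, 12]

a₀ = ⌊√40⌋ = 6.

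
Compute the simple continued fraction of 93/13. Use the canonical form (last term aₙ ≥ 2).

93 = 7×13 + 2
13 = 6×2 + 1
2 = 2×1 + 0  (stop)
So 93/13 = [7; 6, 2].

[7; 6, 2]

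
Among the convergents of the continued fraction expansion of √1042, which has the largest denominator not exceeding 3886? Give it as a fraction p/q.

51874/1607

√1042 = [32; 3, 1, 1, 3, 64, …] (period length 5).
Convergents:
  p_0/q_0 = 32/1
  p_1/q_1 = 97/3
  p_2/q_2 = 129/4
  p_3/q_3 = 226/7
  p_4/q_4 = 807/25
  p_5/q_5 = 51874/1607
  p_6/q_6 = 156429/4846
q_5 = 1607 ≤ 3886 < 4846 = q_6, so the answer is 51874/1607.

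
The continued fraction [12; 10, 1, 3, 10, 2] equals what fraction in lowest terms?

11186/925

Using pₖ = aₖpₖ₋₁ + pₖ₋₂ and qₖ = aₖqₖ₋₁ + qₖ₋₂:
  k=0: a=12, p=12, q=1
  k=1: a=10, p=121, q=10
  k=2: a=1, p=133, q=11
  k=3: a=3, p=520, q=43
  k=4: a=10, p=5333, q=441
  k=5: a=2, p=11186, q=925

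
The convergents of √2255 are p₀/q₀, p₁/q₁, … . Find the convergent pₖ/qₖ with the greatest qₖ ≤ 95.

3609/76

√2255 = [47; 2, 18, 2, 94, …] (period length 4).
Convergents:
  p_0/q_0 = 47/1
  p_1/q_1 = 95/2
  p_2/q_2 = 1757/37
  p_3/q_3 = 3609/76
  p_4/q_4 = 341003/7181
q_3 = 76 ≤ 95 < 7181 = q_4, so the answer is 3609/76.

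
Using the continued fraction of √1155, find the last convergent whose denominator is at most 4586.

154803/4555

√1155 = [33; 1, 66, …] (period length 2).
Convergents:
  p_0/q_0 = 33/1
  p_1/q_1 = 34/1
  p_2/q_2 = 2277/67
  p_3/q_3 = 2311/68
  p_4/q_4 = 154803/4555
  p_5/q_5 = 157114/4623
q_4 = 4555 ≤ 4586 < 4623 = q_5, so the answer is 154803/4555.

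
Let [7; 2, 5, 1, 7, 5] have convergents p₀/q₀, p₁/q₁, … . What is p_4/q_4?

Using pₖ = aₖpₖ₋₁ + pₖ₋₂, qₖ = aₖqₖ₋₁ + qₖ₋₂ (with p₋₁=1, p₋₂=0, q₋₁=0, q₋₂=1):
  k=0: a=7, p=7, q=1
  k=1: a=2, p=15, q=2
  k=2: a=5, p=82, q=11
  k=3: a=1, p=97, q=13
  k=4: a=7, p=761, q=102

761/102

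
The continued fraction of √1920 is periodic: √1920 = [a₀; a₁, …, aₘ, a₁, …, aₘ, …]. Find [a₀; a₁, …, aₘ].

[43; 1, 4, 2, 21, 2, 4, 1, 86]

a₀ = ⌊√1920⌋ = 43.
With m₀=0, d₀=1 and mₖ₊₁ = dₖaₖ − mₖ, dₖ₊₁ = (n − mₖ₊₁²)/dₖ, aₖ₊₁ = ⌊(a₀+mₖ₊₁)/dₖ₊₁⌋:
  k=1: m=43, d=71, a=1
  k=2: m=28, d=16, a=4
  k=3: m=36, d=39, a=2
  k=4: m=42, d=4, a=21
  k=5: m=42, d=39, a=2
  k=6: m=36, d=16, a=4
  k=7: m=28, d=71, a=1
  k=8: m=43, d=1, a=86
d=1 and a=2a₀=86 at k=8, so the next step gives (m, d) = (43, 71) again — its k=1 value — and the period has length 8.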